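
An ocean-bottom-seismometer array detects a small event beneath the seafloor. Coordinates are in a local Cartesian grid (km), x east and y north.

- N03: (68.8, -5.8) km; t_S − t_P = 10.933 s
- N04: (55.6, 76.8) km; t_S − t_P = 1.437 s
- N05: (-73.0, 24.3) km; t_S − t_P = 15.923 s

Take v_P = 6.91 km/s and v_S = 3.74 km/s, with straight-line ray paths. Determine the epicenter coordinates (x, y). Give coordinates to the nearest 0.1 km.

Distance from S−P lag: d = Δt · v_P v_S / (v_P − v_S) = Δt · (6.91·3.74)/(6.91−3.74) ≈ 8.1525·Δt.
So d_N03 = 89.13, d_N04 = 11.72, d_N05 = 129.81 km.
Circle about each station: (x − 68.8)² + (y + 5.8)² = 89.13²; (x − 55.6)² + (y − 76.8)² = 11.72²; (x + 73.0)² + (y − 24.3)² = 129.81².
Subtracting pairs of circle equations eliminates x²+y² and gives linear equations (the radical axes):
-26.4 x + 165.2 y = 12029.32
-283.6 x + 60.2 y = -7754.07
Solving the 2×2 system: x ≈ 44.3, y ≈ 79.9 km.

44.3 km east, 79.9 km north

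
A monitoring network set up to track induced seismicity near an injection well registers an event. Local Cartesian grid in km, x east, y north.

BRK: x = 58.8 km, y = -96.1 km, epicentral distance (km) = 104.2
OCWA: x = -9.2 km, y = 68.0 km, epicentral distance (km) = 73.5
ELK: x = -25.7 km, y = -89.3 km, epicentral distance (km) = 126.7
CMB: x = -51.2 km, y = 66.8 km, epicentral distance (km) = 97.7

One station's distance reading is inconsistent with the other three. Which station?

Solve using three stations at a time. Using BRK, OCWA, CMB (subtract circle equations pairwise → linear system) gives (x, y) ≈ (21.0, 1.0).
Distances from that point to each station vs reported:
  BRK: calculated 104.2 vs reported 104.2 → residual 0.0 km
  OCWA: calculated 73.5 vs reported 73.5 → residual 0.0 km
  ELK: calculated 101.7 vs reported 126.7 → residual 25.0 km
  CMB: calculated 97.7 vs reported 97.7 → residual 0.0 km
BRK, OCWA, CMB are mutually consistent (residuals ≈ 0); ELK is off by 25.0 km.

ELK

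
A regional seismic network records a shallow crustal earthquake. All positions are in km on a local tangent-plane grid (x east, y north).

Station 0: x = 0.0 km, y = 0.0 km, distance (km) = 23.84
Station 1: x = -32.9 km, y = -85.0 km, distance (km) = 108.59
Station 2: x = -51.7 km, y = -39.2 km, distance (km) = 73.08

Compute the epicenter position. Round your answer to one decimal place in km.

Circle about each station: x² + y² = 23.84²; (x + 32.9)² + (y + 85.0)² = 108.59²; (x + 51.7)² + (y + 39.2)² = 73.08².
Subtracting the Station 0 equation from the Station 1 and Station 2 equations removes the quadratic terms:
-65.8 x − 170.0 y = -2916.03
-103.4 x − 78.4 y = -562.81
Solving the 2×2 system: x ≈ -10.7, y ≈ 21.3 km.
Check against Station 0 (with the unrounded x, y): √(x²+y²) = 23.84 ≈ 23.84 km. ✓

(-10.7, 21.3)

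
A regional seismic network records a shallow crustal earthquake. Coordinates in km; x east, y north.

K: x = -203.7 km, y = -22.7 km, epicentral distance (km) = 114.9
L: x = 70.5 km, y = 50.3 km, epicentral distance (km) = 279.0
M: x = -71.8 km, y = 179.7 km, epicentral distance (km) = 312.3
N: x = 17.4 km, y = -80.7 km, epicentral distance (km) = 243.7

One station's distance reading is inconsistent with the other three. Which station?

Solve using three stations at a time. Using K, L, M (subtract circle equations pairwise → linear system) gives (x, y) ≈ (-148.0, -123.1).
Distances from that point to each station vs reported:
  K: calculated 114.8 vs reported 114.9 → residual 0.1 km
  L: calculated 279.0 vs reported 279.0 → residual 0.0 km
  M: calculated 312.3 vs reported 312.3 → residual 0.0 km
  N: calculated 170.8 vs reported 243.7 → residual 72.9 km
K, L, M are mutually consistent (residuals ≈ 0); N is off by 72.9 km.

N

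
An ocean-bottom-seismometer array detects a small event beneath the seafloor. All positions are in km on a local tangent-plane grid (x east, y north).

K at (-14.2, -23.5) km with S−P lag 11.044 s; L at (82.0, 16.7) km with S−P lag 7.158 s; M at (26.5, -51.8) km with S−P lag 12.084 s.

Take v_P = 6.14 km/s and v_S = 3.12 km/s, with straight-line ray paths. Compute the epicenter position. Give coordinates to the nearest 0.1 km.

37.2 km east, 24.1 km north

Distance from S−P lag: d = Δt · v_P v_S / (v_P − v_S) = Δt · (6.14·3.12)/(6.14−3.12) ≈ 6.3433·Δt.
So d_K = 70.06, d_L = 45.41, d_M = 76.65 km.
Circle about each station: (x + 14.2)² + (y + 23.5)² = 70.06²; (x − 82.0)² + (y − 16.7)² = 45.41²; (x − 26.5)² + (y + 51.8)² = 76.65².
Subtracting pairs of circle equations eliminates x²+y² and gives linear equations (the radical axes):
192.4 x + 80.4 y = 9095.34
81.4 x − 56.6 y = 1664.78
Solving the 2×2 system: x ≈ 37.2, y ≈ 24.1 km.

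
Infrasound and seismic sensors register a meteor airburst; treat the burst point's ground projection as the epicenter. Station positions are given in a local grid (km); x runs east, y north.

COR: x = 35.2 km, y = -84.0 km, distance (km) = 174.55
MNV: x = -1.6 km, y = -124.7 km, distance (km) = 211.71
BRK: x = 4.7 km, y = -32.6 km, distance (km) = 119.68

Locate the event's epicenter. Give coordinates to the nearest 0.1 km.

Circle about each station: (x − 35.2)² + (y + 84.0)² = 174.55²; (x + 1.6)² + (y + 124.7)² = 211.71²; (x − 4.7)² + (y + 32.6)² = 119.68².
Subtracting the COR equation from the MNV and BRK equations removes the quadratic terms:
-73.6 x − 81.4 y = -7095.81
-61.0 x + 102.8 y = 8934.21
Solving the 2×2 system: x ≈ 0.2, y ≈ 87.0 km.
Check against COR (with the unrounded x, y): √((x − 35.2)²+(y + 84.0)²) = 174.56 ≈ 174.55 km. ✓

(0.2, 87.0)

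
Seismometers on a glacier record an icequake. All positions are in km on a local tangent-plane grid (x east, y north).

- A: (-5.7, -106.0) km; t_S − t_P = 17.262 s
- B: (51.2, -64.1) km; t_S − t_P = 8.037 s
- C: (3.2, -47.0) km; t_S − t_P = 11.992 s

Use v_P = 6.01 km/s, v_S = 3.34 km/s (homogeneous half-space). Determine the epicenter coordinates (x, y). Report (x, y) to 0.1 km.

(87.9, -16.1)

Distance from S−P lag: d = Δt · v_P v_S / (v_P − v_S) = Δt · (6.01·3.34)/(6.01−3.34) ≈ 7.5181·Δt.
So d_A = 129.78, d_B = 60.42, d_C = 90.16 km.
Circle about each station: (x + 5.7)² + (y + 106.0)² = 129.78²; (x − 51.2)² + (y + 64.1)² = 60.42²; (x − 3.2)² + (y + 47.0)² = 90.16².
Subtracting the A equation from the B and C equations removes the quadratic terms:
113.8 x + 83.8 y = 8654.03
17.8 x + 118.0 y = -335.23
Solving the 2×2 system: x ≈ 87.9, y ≈ -16.1 km.
Check against A (with the unrounded x, y): √((x + 5.7)²+(y + 106.0)²) = 129.78 ≈ 129.78 km. ✓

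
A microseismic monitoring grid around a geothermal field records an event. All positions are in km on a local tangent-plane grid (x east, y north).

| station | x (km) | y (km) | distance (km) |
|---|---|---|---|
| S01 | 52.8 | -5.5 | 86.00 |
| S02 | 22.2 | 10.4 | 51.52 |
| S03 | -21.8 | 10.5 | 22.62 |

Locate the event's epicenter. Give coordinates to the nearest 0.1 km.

-24.1 km east, 33.0 km north

Circle about each station: (x − 52.8)² + (y + 5.5)² = 86.00²; (x − 22.2)² + (y − 10.4)² = 51.52²; (x + 21.8)² + (y − 10.5)² = 22.62².
Subtracting pairs of circle equations eliminates x²+y² and gives linear equations (the radical axes):
-61.2 x + 31.8 y = 2524.60
-149.2 x + 32.0 y = 4651.74
Solving the 2×2 system: x ≈ -24.1, y ≈ 33.0 km.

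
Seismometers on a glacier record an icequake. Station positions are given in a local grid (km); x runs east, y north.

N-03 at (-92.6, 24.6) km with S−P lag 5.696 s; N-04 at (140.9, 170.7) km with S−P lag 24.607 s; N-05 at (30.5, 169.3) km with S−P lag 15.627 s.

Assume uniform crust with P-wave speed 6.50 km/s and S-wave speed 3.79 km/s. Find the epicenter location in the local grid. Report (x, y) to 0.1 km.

Distance from S−P lag: d = Δt · v_P v_S / (v_P − v_S) = Δt · (6.50·3.79)/(6.50−3.79) ≈ 9.0904·Δt.
So d_N-03 = 51.78, d_N-04 = 223.69, d_N-05 = 142.06 km.
Circle about each station: (x + 92.6)² + (y − 24.6)² = 51.78²; (x − 140.9)² + (y − 170.7)² = 223.69²; (x − 30.5)² + (y − 169.3)² = 142.06².
Subtracting pairs of circle equations eliminates x²+y² and gives linear equations (the radical axes):
467.0 x + 292.2 y = -7544.67
246.2 x + 289.4 y = 2912.94
Solving the 2×2 system: x ≈ -48.0, y ≈ 50.9 km.
Check against N-03 (with the unrounded x, y): √((x + 92.6)²+(y − 24.6)²) = 51.77 ≈ 51.78 km. ✓

x ≈ -48.0 km, y ≈ 50.9 km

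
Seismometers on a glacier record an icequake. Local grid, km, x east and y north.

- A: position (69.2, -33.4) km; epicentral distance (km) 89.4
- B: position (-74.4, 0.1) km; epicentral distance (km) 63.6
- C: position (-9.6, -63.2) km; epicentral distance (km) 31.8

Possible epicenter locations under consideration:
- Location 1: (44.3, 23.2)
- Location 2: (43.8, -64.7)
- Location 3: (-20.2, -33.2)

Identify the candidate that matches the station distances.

For each candidate, compare |candidate − station| to the reported distance:
Location 1: residuals A 27.6, B 57.3, C 70.0 → max 70.0 km
Location 2: residuals A 49.1, B 71.2, C 21.6 → max 71.2 km
Location 3: residuals A 0.0, B 0.0, C 0.0 → max 0.0 km
Only Location 3 has all residuals ≈ 0.

Location 3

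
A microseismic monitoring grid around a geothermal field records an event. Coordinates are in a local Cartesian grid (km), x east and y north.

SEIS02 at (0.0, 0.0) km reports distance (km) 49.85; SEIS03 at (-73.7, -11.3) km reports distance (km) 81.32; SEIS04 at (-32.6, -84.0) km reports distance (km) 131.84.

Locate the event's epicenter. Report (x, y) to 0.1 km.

Circle about each station: x² + y² = 49.85²; (x + 73.7)² + (y + 11.3)² = 81.32²; (x + 32.6)² + (y + 84.0)² = 131.84².
Subtracting pairs of circle equations eliminates x²+y² and gives linear equations (the radical axes):
-147.4 x − 22.6 y = 1431.46
-65.2 x − 168.0 y = -6778.00
Solving the 2×2 system: x ≈ -16.9, y ≈ 46.9 km.

(-16.9, 46.9)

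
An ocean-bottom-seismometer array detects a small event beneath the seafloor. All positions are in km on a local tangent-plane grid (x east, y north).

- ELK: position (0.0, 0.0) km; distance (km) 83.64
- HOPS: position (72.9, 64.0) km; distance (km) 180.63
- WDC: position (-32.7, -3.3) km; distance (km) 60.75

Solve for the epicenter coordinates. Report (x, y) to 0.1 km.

x ≈ -61.3 km, y ≈ -56.9 km

Circle about each station: x² + y² = 83.64²; (x − 72.9)² + (y − 64.0)² = 180.63²; (x + 32.7)² + (y + 3.3)² = 60.75².
Subtracting the ELK equation from the HOPS and WDC equations removes the quadratic terms:
145.8 x + 128.0 y = -16221.14
-65.4 x − 6.6 y = 4385.27
Solving the 2×2 system: x ≈ -61.3, y ≈ -56.9 km.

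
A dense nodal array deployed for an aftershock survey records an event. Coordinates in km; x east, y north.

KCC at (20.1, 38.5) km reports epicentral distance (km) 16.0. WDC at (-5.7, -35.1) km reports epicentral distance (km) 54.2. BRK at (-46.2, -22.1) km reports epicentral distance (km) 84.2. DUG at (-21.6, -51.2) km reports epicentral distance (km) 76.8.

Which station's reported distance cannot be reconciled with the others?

KCC

Solve using three stations at a time. Using WDC, BRK, DUG (subtract circle equations pairwise → linear system) gives (x, y) ≈ (34.8, 1.0).
Distances from that point to each station vs reported:
  KCC: calculated 40.3 vs reported 16.0 → residual 24.3 km
  WDC: calculated 54.2 vs reported 54.2 → residual 0.0 km
  BRK: calculated 84.2 vs reported 84.2 → residual 0.0 km
  DUG: calculated 76.8 vs reported 76.8 → residual 0.0 km
WDC, BRK, DUG are mutually consistent (residuals ≈ 0); KCC is off by 24.3 km.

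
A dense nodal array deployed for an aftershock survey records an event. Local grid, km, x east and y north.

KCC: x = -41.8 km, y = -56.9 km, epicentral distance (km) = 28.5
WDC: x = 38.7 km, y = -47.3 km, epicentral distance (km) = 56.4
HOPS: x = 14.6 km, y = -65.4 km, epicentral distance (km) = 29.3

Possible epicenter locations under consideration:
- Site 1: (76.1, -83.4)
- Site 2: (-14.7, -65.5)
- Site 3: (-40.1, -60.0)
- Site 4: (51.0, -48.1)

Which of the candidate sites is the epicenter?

For each candidate, compare |candidate − station| to the reported distance:
Site 1: residuals KCC 92.3, WDC 4.4, HOPS 34.8 → max 92.3 km
Site 2: residuals KCC 0.1, WDC 0.0, HOPS 0.0 → max 0.1 km
Site 3: residuals KCC 25.0, WDC 23.4, HOPS 25.7 → max 25.7 km
Site 4: residuals KCC 64.7, WDC 44.1, HOPS 11.0 → max 64.7 km
Only Site 2 has all residuals ≈ 0.

Site 2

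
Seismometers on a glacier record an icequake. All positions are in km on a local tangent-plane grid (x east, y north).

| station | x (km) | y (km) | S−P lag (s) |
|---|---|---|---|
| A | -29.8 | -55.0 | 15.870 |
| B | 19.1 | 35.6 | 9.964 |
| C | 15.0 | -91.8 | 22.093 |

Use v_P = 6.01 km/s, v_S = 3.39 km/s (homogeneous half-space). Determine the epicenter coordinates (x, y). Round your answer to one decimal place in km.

Distance from S−P lag: d = Δt · v_P v_S / (v_P − v_S) = Δt · (6.01·3.39)/(6.01−3.39) ≈ 7.7763·Δt.
So d_A = 123.41, d_B = 77.48, d_C = 171.80 km.
Circle about each station: (x + 29.8)² + (y + 55.0)² = 123.41²; (x − 19.1)² + (y − 35.6)² = 77.48²; (x − 15.0)² + (y + 91.8)² = 171.80².
Subtracting pairs of circle equations eliminates x²+y² and gives linear equations (the radical axes):
97.8 x + 181.2 y = 6946.01
89.6 x − 73.6 y = -9546.01
Solving the 2×2 system: x ≈ -52.0, y ≈ 66.4 km.
Check against A (with the unrounded x, y): √((x + 29.8)²+(y + 55.0)²) = 123.41 ≈ 123.41 km. ✓

(-52.0, 66.4)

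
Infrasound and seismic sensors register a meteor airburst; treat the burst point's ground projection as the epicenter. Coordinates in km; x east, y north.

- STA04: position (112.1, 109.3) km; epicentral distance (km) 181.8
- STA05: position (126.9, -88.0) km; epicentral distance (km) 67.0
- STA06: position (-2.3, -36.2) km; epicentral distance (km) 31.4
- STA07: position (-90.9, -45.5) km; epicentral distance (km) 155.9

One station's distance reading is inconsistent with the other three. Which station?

STA06

Solve using three stations at a time. Using STA04, STA05, STA07 (subtract circle equations pairwise → linear system) gives (x, y) ≈ (63.7, -65.9).
Distances from that point to each station vs reported:
  STA04: calculated 181.8 vs reported 181.8 → residual 0.0 km
  STA05: calculated 67.0 vs reported 67.0 → residual 0.0 km
  STA06: calculated 72.3 vs reported 31.4 → residual 40.9 km
  STA07: calculated 155.9 vs reported 155.9 → residual 0.0 km
STA04, STA05, STA07 are mutually consistent (residuals ≈ 0); STA06 is off by 40.9 km.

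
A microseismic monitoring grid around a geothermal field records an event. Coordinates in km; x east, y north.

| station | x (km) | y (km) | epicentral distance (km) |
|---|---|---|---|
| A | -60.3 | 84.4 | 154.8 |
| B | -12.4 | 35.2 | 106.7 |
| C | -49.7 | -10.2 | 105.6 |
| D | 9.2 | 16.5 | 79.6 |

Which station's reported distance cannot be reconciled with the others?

Solve using three stations at a time. Using B, C, D (subtract circle equations pairwise → linear system) gives (x, y) ≈ (46.4, -53.7).
Distances from that point to each station vs reported:
  A: calculated 174.5 vs reported 154.8 → residual 19.7 km
  B: calculated 106.6 vs reported 106.7 → residual 0.1 km
  C: calculated 105.5 vs reported 105.6 → residual 0.1 km
  D: calculated 79.4 vs reported 79.6 → residual 0.2 km
B, C, D are mutually consistent (residuals ≈ 0); A is off by 19.7 km.

A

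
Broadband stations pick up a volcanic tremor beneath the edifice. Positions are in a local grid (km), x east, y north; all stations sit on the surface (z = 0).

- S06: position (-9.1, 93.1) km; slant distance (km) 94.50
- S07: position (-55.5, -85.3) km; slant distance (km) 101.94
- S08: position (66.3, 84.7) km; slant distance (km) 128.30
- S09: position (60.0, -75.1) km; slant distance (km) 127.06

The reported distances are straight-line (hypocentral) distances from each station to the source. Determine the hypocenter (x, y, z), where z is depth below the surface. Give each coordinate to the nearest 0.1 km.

Each station gives a sphere (x−x_i)² + (y−y_i)² + z² = d_i² (stations at z=0).
Subtracting the S06 sphere from S07 and S08: z² cancels, leaving linear equations in x and y:
-92.8 x − 356.8 y = 144.41
150.8 x − 16.8 y = -4711.28
Solving: x ≈ -30.406, y ≈ 7.504 km (keep extra digits for the depth step; rounded: -30.4, 7.5).
Then from the S06 sphere: z² = 94.50² − (x + 9.1)² − (y − 93.1)² with x = -30.406, y = 7.504, so z ≈ 33.906 ≈ 33.9 km.
Check against S09 (with the unrounded solution): distance 127.07 ≈ 127.06 km. ✓

x ≈ -30.4 km, y ≈ 7.5 km, depth ≈ 33.9 km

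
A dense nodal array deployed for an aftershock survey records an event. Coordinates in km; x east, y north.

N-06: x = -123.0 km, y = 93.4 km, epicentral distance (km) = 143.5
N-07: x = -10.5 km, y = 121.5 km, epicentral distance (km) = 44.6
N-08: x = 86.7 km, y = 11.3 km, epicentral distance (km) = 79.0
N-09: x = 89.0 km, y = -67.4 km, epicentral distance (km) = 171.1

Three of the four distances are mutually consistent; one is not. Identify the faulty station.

N-08

Solve using three stations at a time. Using N-06, N-07, N-09 (subtract circle equations pairwise → linear system) gives (x, y) ≈ (20.4, 89.4).
Distances from that point to each station vs reported:
  N-06: calculated 143.5 vs reported 143.5 → residual 0.0 km
  N-07: calculated 44.6 vs reported 44.6 → residual 0.0 km
  N-08: calculated 102.4 vs reported 79.0 → residual 23.4 km
  N-09: calculated 171.1 vs reported 171.1 → residual 0.0 km
N-06, N-07, N-09 are mutually consistent (residuals ≈ 0); N-08 is off by 23.4 km.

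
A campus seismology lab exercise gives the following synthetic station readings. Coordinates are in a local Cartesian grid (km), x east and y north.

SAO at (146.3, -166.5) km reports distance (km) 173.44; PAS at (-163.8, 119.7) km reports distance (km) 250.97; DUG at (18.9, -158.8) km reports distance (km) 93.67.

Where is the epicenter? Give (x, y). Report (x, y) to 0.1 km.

4.8 km east, -66.2 km north

Circle about each station: (x − 146.3)² + (y + 166.5)² = 173.44²; (x + 163.8)² + (y − 119.7)² = 250.97²; (x − 18.9)² + (y + 158.8)² = 93.67².
Subtracting the SAO equation from the PAS and DUG equations removes the quadratic terms:
-620.2 x + 572.4 y = -40871.92
-254.8 x + 15.4 y = -2243.93
Solving the 2×2 system: x ≈ 4.8, y ≈ -66.2 km.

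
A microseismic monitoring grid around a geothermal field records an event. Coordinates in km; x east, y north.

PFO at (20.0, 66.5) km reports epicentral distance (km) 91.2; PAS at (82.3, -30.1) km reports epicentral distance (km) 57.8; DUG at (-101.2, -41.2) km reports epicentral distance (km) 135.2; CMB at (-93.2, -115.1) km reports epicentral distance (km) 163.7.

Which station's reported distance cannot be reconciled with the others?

PFO

Solve using three stations at a time. Using PAS, DUG, CMB (subtract circle equations pairwise → linear system) gives (x, y) ≈ (29.5, -6.8).
Distances from that point to each station vs reported:
  PFO: calculated 73.9 vs reported 91.2 → residual 17.3 km
  PAS: calculated 57.7 vs reported 57.8 → residual 0.1 km
  DUG: calculated 135.2 vs reported 135.2 → residual 0.0 km
  CMB: calculated 163.7 vs reported 163.7 → residual 0.0 km
PAS, DUG, CMB are mutually consistent (residuals ≈ 0); PFO is off by 17.3 km.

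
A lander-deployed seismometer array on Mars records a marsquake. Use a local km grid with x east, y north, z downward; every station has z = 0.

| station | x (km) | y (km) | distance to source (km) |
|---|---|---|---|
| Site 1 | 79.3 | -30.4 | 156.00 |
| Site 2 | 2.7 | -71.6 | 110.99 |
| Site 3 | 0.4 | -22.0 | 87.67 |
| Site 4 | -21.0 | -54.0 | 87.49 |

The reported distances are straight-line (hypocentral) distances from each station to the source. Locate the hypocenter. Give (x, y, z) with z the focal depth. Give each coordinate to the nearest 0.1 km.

x ≈ -63.2 km, y ≈ -3.1 km, depth ≈ 57.3 km

Each station gives a sphere (x−x_i)² + (y−y_i)² + z² = d_i² (stations at z=0).
Subtracting the Site 1 sphere from Site 2 and Site 3: z² cancels, leaving linear equations in x and y:
-153.2 x − 82.4 y = 9938.42
-157.8 x + 16.8 y = 9921.48
Solving: x ≈ -63.204, y ≈ -3.102 km (keep extra digits for the depth step; rounded: -63.2, -3.1).
Then from the Site 1 sphere: z² = 156.00² − (x − 79.3)² − (y + 30.4)² with x = -63.204, y = -3.102, so z ≈ 57.301 ≈ 57.3 km.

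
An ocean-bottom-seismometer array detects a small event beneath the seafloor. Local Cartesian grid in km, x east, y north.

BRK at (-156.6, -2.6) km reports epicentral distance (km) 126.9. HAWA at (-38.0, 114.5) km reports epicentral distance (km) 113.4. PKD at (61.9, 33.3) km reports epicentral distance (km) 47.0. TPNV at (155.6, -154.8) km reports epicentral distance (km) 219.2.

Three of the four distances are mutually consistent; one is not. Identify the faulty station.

Solve using three stations at a time. Using HAWA, PKD, TPNV (subtract circle equations pairwise → linear system) gives (x, y) ≈ (18.2, 16.0).
Distances from that point to each station vs reported:
  BRK: calculated 175.8 vs reported 126.9 → residual 48.9 km
  HAWA: calculated 113.4 vs reported 113.4 → residual 0.0 km
  PKD: calculated 47.0 vs reported 47.0 → residual 0.0 km
  TPNV: calculated 219.2 vs reported 219.2 → residual 0.0 km
HAWA, PKD, TPNV are mutually consistent (residuals ≈ 0); BRK is off by 48.9 km.

BRK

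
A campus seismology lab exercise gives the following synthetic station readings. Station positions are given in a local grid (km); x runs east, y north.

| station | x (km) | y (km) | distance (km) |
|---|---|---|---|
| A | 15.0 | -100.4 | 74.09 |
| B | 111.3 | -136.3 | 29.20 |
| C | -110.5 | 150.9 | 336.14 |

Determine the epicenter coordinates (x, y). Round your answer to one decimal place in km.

x ≈ 85.9 km, y ≈ -121.9 km

Circle about each station: (x − 15.0)² + (y + 100.4)² = 74.09²; (x − 111.3)² + (y + 136.3)² = 29.20²; (x + 110.5)² + (y − 150.9)² = 336.14².
Subtracting pairs of circle equations eliminates x²+y² and gives linear equations (the radical axes):
192.6 x − 71.8 y = 25296.91
-251.0 x + 502.6 y = -82824.87
Solving the 2×2 system: x ≈ 85.9, y ≈ -121.9 km.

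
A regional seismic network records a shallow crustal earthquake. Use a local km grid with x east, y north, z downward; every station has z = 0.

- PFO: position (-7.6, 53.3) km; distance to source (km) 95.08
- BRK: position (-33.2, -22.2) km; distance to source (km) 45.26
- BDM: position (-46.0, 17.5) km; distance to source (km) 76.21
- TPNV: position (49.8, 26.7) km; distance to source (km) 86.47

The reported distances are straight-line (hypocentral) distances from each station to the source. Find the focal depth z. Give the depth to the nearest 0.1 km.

Each station gives a sphere (x−x_i)² + (y−y_i)² + z² = d_i² (stations at z=0).
Subtracting the PFO sphere from BRK and BDM: z² cancels, leaving linear equations in x and y:
-51.2 x − 151.0 y = 5688.17
-76.8 x − 71.6 y = 2755.84
Solving: x ≈ -1.117, y ≈ -37.291 km (keep extra digits for the depth step; rounded: -1.1, -37.3).
Then from the PFO sphere: z² = 95.08² − (x + 7.6)² − (y − 53.3)² with x = -1.117, y = -37.291, so z ≈ 28.133 ≈ 28.1 km.

z ≈ 28.1 km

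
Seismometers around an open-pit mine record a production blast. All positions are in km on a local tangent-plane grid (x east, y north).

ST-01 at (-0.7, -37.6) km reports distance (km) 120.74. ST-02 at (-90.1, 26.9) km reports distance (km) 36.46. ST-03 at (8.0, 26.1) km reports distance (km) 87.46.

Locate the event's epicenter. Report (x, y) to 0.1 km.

x ≈ -73.0 km, y ≈ 59.1 km

Circle about each station: (x + 0.7)² + (y + 37.6)² = 120.74²; (x + 90.1)² + (y − 26.9)² = 36.46²; (x − 8.0)² + (y − 26.1)² = 87.46².
Subtracting the ST-01 equation from the ST-02 and ST-03 equations removes the quadratic terms:
-178.8 x + 129.0 y = 20676.19
17.4 x + 127.4 y = 6259.86
Solving the 2×2 system: x ≈ -73.0, y ≈ 59.1 km.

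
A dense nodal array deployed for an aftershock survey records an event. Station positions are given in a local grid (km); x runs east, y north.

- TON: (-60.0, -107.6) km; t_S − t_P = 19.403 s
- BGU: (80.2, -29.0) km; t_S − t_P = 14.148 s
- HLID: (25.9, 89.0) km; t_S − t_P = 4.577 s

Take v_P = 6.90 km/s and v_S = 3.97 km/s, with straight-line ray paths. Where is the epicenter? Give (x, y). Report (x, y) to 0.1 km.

-10.8 km east, 67.0 km north

Distance from S−P lag: d = Δt · v_P v_S / (v_P − v_S) = Δt · (6.90·3.97)/(6.90−3.97) ≈ 9.3491·Δt.
So d_TON = 181.40, d_BGU = 132.27, d_HLID = 42.79 km.
Circle about each station: (x + 60.0)² + (y + 107.6)² = 181.40²; (x − 80.2)² + (y + 29.0)² = 132.27²; (x − 25.9)² + (y − 89.0)² = 42.79².
Subtracting the TON equation from the BGU and HLID equations removes the quadratic terms:
280.4 x + 157.2 y = 7505.89
171.8 x + 393.2 y = 24489.03
Solving the 2×2 system: x ≈ -10.8, y ≈ 67.0 km.
Check against TON (with the unrounded x, y): √((x + 60.0)²+(y + 107.6)²) = 181.40 ≈ 181.40 km. ✓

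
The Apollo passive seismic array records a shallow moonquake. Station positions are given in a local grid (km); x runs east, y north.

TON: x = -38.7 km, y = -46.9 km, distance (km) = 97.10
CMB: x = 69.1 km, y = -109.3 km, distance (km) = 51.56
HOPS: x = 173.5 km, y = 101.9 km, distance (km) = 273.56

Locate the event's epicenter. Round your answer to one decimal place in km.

19.8 km east, -124.4 km north

Circle about each station: (x + 38.7)² + (y + 46.9)² = 97.10²; (x − 69.1)² + (y + 109.3)² = 51.56²; (x − 173.5)² + (y − 101.9)² = 273.56².
Subtracting the TON equation from the CMB and HOPS equations removes the quadratic terms:
215.6 x − 124.8 y = 19793.98
424.4 x + 297.6 y = -28618.10
Solving the 2×2 system: x ≈ 19.8, y ≈ -124.4 km.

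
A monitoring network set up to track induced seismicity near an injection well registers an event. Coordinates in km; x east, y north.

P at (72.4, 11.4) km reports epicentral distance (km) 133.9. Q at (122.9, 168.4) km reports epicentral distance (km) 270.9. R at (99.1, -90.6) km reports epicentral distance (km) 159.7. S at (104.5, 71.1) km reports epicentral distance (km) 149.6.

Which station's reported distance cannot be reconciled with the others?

Solve using three stations at a time. Using P, Q, R (subtract circle equations pairwise → linear system) gives (x, y) ≈ (-52.1, -38.6).
Distances from that point to each station vs reported:
  P: calculated 134.1 vs reported 133.9 → residual 0.2 km
  Q: calculated 271.0 vs reported 270.9 → residual 0.1 km
  R: calculated 159.9 vs reported 159.7 → residual 0.2 km
  S: calculated 191.2 vs reported 149.6 → residual 41.6 km
P, Q, R are mutually consistent (residuals ≈ 0); S is off by 41.6 km.

S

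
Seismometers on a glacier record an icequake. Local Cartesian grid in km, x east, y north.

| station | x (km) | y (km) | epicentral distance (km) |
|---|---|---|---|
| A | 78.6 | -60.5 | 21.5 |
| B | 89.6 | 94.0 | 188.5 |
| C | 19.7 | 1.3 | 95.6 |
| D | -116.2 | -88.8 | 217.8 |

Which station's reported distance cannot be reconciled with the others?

B

Solve using three stations at a time. Using A, C, D (subtract circle equations pairwise → linear system) gives (x, y) ≈ (98.6, -52.7).
Distances from that point to each station vs reported:
  A: calculated 21.5 vs reported 21.5 → residual 0.0 km
  B: calculated 147.0 vs reported 188.5 → residual 41.5 km
  C: calculated 95.6 vs reported 95.6 → residual 0.0 km
  D: calculated 217.8 vs reported 217.8 → residual 0.0 km
A, C, D are mutually consistent (residuals ≈ 0); B is off by 41.5 km.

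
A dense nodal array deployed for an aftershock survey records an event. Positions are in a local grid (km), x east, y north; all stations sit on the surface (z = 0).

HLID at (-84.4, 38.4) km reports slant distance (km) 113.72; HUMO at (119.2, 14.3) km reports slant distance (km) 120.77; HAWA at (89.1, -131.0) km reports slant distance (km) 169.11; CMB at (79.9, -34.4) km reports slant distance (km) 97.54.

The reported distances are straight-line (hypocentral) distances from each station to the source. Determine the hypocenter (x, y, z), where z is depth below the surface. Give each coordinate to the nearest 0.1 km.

x ≈ 11.3 km, y ≈ 9.1 km, depth ≈ 54.0 km

Each station gives a sphere (x−x_i)² + (y−y_i)² + z² = d_i² (stations at z=0).
Subtracting the HLID sphere from HUMO and HAWA: z² cancels, leaving linear equations in x and y:
407.2 x − 48.2 y = 4162.06
347.0 x − 338.8 y = 835.94
Solving: x ≈ 11.299, y ≈ 9.105 km (keep extra digits for the depth step; rounded: 11.3, 9.1).
Then from the HLID sphere: z² = 113.72² − (x + 84.4)² − (y − 38.4)² with x = 11.299, y = 9.105, so z ≈ 53.998 ≈ 54.0 km.
Check against CMB (with the unrounded solution): distance 97.54 ≈ 97.54 km. ✓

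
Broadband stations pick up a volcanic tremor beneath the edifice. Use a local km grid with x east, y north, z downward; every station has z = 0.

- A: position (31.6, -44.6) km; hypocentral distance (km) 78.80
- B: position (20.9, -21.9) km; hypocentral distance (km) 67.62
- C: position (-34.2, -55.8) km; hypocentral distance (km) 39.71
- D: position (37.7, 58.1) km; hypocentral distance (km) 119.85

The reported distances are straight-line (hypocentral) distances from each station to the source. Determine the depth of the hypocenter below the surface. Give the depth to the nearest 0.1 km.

z ≈ 28.2 km

Each station gives a sphere (x−x_i)² + (y−y_i)² + z² = d_i² (stations at z=0).
Subtracting the A sphere from B and C: z² cancels, leaving linear equations in x and y:
-21.4 x + 45.4 y = -434.32
-131.6 x − 22.4 y = 5928.12
Solving: x ≈ -40.193, y ≈ -28.512 km (keep extra digits for the depth step; rounded: -40.2, -28.5).
Then from the A sphere: z² = 78.80² − (x − 31.6)² − (y + 44.6)² with x = -40.193, y = -28.512, so z ≈ 28.220 ≈ 28.2 km.
Check against D (with the unrounded solution): distance 119.86 ≈ 119.85 km. ✓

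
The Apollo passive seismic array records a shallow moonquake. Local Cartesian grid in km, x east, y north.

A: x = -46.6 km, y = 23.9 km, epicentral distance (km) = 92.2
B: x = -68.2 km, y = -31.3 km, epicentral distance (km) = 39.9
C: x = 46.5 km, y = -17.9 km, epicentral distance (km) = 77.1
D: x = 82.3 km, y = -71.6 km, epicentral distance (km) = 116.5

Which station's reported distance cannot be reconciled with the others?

A

Solve using three stations at a time. Using B, C, D (subtract circle equations pairwise → linear system) gives (x, y) ≈ (-28.5, -35.7).
Distances from that point to each station vs reported:
  A: calculated 62.3 vs reported 92.2 → residual 29.9 km
  B: calculated 39.9 vs reported 39.9 → residual 0.0 km
  C: calculated 77.1 vs reported 77.1 → residual 0.0 km
  D: calculated 116.5 vs reported 116.5 → residual 0.0 km
B, C, D are mutually consistent (residuals ≈ 0); A is off by 29.9 km.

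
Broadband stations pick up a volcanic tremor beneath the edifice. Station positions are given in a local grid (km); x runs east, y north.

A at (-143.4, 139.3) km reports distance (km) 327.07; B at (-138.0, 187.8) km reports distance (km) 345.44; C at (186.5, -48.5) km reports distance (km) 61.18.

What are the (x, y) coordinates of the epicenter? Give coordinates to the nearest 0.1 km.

Circle about each station: (x + 143.4)² + (y − 139.3)² = 327.07²; (x + 138.0)² + (y − 187.8)² = 345.44²; (x − 186.5)² + (y + 48.5)² = 61.18².
Subtracting the A equation from the B and C equations removes the quadratic terms:
10.8 x + 97.0 y = 1990.78
659.8 x − 375.6 y = 100398.24
Solving the 2×2 system: x ≈ 154.1, y ≈ 3.4 km.

(154.1, 3.4)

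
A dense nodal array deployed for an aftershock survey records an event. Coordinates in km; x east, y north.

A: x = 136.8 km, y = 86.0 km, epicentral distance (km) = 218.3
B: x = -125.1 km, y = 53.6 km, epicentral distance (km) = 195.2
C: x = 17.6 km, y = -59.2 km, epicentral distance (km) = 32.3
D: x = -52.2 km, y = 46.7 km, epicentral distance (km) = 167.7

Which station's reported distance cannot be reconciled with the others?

D

Solve using three stations at a time. Using A, B, C (subtract circle equations pairwise → linear system) gives (x, y) ≈ (7.4, -89.8).
Distances from that point to each station vs reported:
  A: calculated 218.3 vs reported 218.3 → residual 0.0 km
  B: calculated 195.2 vs reported 195.2 → residual 0.0 km
  C: calculated 32.2 vs reported 32.3 → residual 0.1 km
  D: calculated 148.9 vs reported 167.7 → residual 18.8 km
A, B, C are mutually consistent (residuals ≈ 0); D is off by 18.8 km.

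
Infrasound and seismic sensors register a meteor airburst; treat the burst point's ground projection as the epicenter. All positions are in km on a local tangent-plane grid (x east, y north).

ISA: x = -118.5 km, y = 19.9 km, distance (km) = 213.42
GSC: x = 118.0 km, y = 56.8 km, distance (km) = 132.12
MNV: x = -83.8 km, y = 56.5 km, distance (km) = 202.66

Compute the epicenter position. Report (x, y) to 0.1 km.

Circle about each station: (x + 118.5)² + (y − 19.9)² = 213.42²; (x − 118.0)² + (y − 56.8)² = 132.12²; (x + 83.8)² + (y − 56.5)² = 202.66².
Subtracting the ISA equation from the GSC and MNV equations removes the quadratic terms:
473.0 x + 73.8 y = 30804.38
69.4 x + 73.2 y = 253.45
Solving the 2×2 system: x ≈ 75.8, y ≈ -68.4 km.

(75.8, -68.4)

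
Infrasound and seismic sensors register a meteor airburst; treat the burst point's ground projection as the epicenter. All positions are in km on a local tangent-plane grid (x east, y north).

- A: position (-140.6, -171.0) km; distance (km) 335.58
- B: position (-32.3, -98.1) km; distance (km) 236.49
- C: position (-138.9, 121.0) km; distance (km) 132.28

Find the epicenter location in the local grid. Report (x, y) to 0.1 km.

(-7.6, 137.1)

Circle about each station: (x + 140.6)² + (y + 171.0)² = 335.58²; (x + 32.3)² + (y + 98.1)² = 236.49²; (x + 138.9)² + (y − 121.0)² = 132.28².
Subtracting the A equation from the B and C equations removes the quadratic terms:
216.6 x + 145.8 y = 18343.96
3.4 x + 584.0 y = 80040.79
Solving the 2×2 system: x ≈ -7.6, y ≈ 137.1 km.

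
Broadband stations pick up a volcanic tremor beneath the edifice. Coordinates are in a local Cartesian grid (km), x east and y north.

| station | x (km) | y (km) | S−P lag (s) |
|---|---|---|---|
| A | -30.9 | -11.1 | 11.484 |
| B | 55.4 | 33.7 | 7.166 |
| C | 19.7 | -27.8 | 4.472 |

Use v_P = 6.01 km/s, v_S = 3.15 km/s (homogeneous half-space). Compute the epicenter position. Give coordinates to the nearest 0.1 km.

Distance from S−P lag: d = Δt · v_P v_S / (v_P − v_S) = Δt · (6.01·3.15)/(6.01−3.15) ≈ 6.6194·Δt.
So d_A = 76.02, d_B = 47.43, d_C = 29.60 km.
Circle about each station: (x + 30.9)² + (y + 11.1)² = 76.02²; (x − 55.4)² + (y − 33.7)² = 47.43²; (x − 19.7)² + (y + 27.8)² = 29.60².
Subtracting pairs of circle equations eliminates x²+y² and gives linear equations (the radical axes):
172.6 x + 89.6 y = 6656.27
101.2 x − 33.4 y = 4985.79
Solving the 2×2 system: x ≈ 45.1, y ≈ -12.6 km.
Check against A (with the unrounded x, y): √((x + 30.9)²+(y + 11.1)²) = 76.02 ≈ 76.02 km. ✓

45.1 km east, -12.6 km north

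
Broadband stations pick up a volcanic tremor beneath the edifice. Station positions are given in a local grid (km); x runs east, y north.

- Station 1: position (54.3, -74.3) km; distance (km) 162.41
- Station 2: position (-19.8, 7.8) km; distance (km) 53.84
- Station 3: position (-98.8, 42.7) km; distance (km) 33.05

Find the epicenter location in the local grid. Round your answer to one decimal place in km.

Circle about each station: (x − 54.3)² + (y + 74.3)² = 162.41²; (x + 19.8)² + (y − 7.8)² = 53.84²; (x + 98.8)² + (y − 42.7)² = 33.05².
Subtracting pairs of circle equations eliminates x²+y² and gives linear equations (the radical axes):
-148.2 x + 164.2 y = 15462.16
-306.2 x + 234.0 y = 28400.46
Solving the 2×2 system: x ≈ -67.0, y ≈ 33.7 km.
Check against Station 1 (with the unrounded x, y): √((x − 54.3)²+(y + 74.3)²) = 162.41 ≈ 162.41 km. ✓

x ≈ -67.0 km, y ≈ 33.7 km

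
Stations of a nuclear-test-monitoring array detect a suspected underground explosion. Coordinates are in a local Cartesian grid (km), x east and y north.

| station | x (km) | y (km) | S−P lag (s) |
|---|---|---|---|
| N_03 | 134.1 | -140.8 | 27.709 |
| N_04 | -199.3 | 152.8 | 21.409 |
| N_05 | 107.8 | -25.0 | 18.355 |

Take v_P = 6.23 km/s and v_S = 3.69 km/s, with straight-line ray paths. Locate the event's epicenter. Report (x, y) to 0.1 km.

-48.6 km east, 31.0 km north

Distance from S−P lag: d = Δt · v_P v_S / (v_P − v_S) = Δt · (6.23·3.69)/(6.23−3.69) ≈ 9.0507·Δt.
So d_N_03 = 250.78, d_N_04 = 193.77, d_N_05 = 166.13 km.
Circle about each station: (x − 134.1)² + (y + 140.8)² = 250.78²; (x + 199.3)² + (y − 152.8)² = 193.77²; (x − 107.8)² + (y + 25.0)² = 166.13².
Subtracting the N_03 equation from the N_04 and N_05 equations removes the quadratic terms:
-666.8 x + 587.2 y = 50604.68
-52.6 x + 231.6 y = 9729.82
Solving the 2×2 system: x ≈ -48.6, y ≈ 31.0 km.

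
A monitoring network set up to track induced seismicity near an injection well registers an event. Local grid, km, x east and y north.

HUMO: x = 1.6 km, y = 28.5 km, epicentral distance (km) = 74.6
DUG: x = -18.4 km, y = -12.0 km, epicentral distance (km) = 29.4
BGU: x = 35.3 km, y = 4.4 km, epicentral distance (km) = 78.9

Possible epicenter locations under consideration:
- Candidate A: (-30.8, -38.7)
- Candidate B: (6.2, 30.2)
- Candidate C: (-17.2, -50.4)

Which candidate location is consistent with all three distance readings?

Candidate A

For each candidate, compare |candidate − station| to the reported distance:
Candidate A: residuals HUMO 0.0, DUG 0.0, BGU 0.0 → max 0.0 km
Candidate B: residuals HUMO 69.7, DUG 19.4, BGU 40.0 → max 69.7 km
Candidate C: residuals HUMO 6.5, DUG 9.0, BGU 3.0 → max 9.0 km
Only Candidate A has all residuals ≈ 0.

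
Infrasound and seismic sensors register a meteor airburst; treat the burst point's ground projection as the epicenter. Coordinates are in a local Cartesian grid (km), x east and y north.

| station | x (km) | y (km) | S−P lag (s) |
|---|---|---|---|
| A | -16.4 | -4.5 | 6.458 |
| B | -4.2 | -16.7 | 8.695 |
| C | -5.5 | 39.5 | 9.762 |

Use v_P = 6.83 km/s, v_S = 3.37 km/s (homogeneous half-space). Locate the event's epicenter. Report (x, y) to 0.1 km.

(-58.8, 2.4)

Distance from S−P lag: d = Δt · v_P v_S / (v_P − v_S) = Δt · (6.83·3.37)/(6.83−3.37) ≈ 6.6523·Δt.
So d_A = 42.96, d_B = 57.84, d_C = 64.94 km.
Circle about each station: (x + 16.4)² + (y + 4.5)² = 42.96²; (x + 4.2)² + (y + 16.7)² = 57.84²; (x + 5.5)² + (y − 39.5)² = 64.94².
Subtracting the A equation from the B and C equations removes the quadratic terms:
24.4 x − 24.4 y = -1492.58
21.8 x + 88.0 y = -1070.35
Solving the 2×2 system: x ≈ -58.8, y ≈ 2.4 km.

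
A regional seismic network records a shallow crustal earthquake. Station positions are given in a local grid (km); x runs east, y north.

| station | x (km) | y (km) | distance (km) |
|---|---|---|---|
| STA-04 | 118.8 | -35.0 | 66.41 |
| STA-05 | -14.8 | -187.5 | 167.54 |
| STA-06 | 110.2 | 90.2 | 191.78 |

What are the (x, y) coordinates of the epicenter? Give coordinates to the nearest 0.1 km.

(128.5, -100.7)

Circle about each station: (x − 118.8)² + (y + 35.0)² = 66.41²; (x + 14.8)² + (y + 187.5)² = 167.54²; (x − 110.2)² + (y − 90.2)² = 191.78².
Subtracting the STA-04 equation from the STA-05 and STA-06 equations removes the quadratic terms:
-267.2 x − 305.0 y = -3622.51
-17.2 x + 250.4 y = -27427.64
Solving the 2×2 system: x ≈ 128.5, y ≈ -100.7 km.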